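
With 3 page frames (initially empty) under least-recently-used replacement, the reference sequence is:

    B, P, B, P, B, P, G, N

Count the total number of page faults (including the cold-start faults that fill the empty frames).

B: fault, frames {B}
P: fault, frames {B,P}
B: hit
P: hit
B: hit
P: hit
G: fault, frames {B,P,G}
N: fault, evict B, frames {P,G,N}
Page faults: 4.

4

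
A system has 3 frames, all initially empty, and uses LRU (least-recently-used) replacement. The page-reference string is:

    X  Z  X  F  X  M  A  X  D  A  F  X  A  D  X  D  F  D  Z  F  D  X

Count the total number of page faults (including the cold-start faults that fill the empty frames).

X → fault, frames [X]
Z → fault, frames [X, Z]
X → hit
F → fault, frames [Z, X, F]
X → hit
M → fault, evict Z, frames [F, X, M]
A → fault, evict F, frames [X, M, A]
X → hit
D → fault, evict M, frames [A, X, D]
A → hit
F → fault, evict X, frames [D, A, F]
X → fault, evict D, frames [A, F, X]
A → hit
D → fault, evict F, frames [X, A, D]
X → hit
D → hit
F → fault, evict A, frames [X, D, F]
D → hit
Z → fault, evict X, frames [F, D, Z]
F → hit
D → hit
X → fault, evict Z, frames [F, D, X]
Page faults: 12.

12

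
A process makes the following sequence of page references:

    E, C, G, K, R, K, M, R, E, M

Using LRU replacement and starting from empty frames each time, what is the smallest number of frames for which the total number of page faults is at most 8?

f=1: 10 faults
f=2: 9 faults
f=3: 7 faults
f=4: 7 faults
f=5: 7 faults
f=6: 6 faults
Smallest f with faults ≤ 8 is 3.

3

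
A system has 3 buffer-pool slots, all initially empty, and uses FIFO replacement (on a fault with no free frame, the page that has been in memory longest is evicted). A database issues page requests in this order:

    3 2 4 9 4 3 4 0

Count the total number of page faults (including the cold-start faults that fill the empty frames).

6

3 → miss, frames [3]
2 → miss, frames [3, 2]
4 → miss, frames [3, 2, 4]
9 → miss, evict 3, frames [2, 4, 9]
4 → hit
3 → miss, evict 2, frames [4, 9, 3]
4 → hit
0 → miss, evict 4, frames [9, 3, 0]
Page faults: 6.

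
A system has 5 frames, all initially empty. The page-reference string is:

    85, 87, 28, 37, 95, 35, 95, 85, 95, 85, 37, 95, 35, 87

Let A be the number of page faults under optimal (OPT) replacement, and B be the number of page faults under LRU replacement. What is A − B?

-2

Under OPT: F F F F F F . . . . . . . . → 6 faults.
Under LRU: F F F F F F . F . . . . . F → 8 faults.
A − B = 6 − 8 = -2.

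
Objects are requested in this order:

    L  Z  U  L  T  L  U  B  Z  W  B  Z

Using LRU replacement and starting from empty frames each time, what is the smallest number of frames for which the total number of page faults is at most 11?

2

f=1: 12 faults
f=2: 11 faults
f=3: 7 faults
f=4: 7 faults
f=5: 6 faults
f=6: 6 faults
Smallest f with faults ≤ 11 is 2.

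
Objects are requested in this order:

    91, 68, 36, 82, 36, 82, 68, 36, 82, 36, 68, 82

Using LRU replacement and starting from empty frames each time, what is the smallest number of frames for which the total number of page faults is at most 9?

f=1: 12 faults
f=2: 9 faults
f=3: 4 faults
f=4: 4 faults
Smallest f with faults ≤ 9 is 2.

2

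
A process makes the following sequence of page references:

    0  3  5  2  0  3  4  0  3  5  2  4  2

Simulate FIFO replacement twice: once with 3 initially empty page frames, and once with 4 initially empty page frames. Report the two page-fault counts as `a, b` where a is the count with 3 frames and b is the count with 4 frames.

9, 10

3 frames: F F F F F F F . . F F . . → 9 faults.
4 frames: F F F F . . F F F F F F . → 10 faults.
10 > 9: adding a frame increased faults — Belady's anomaly.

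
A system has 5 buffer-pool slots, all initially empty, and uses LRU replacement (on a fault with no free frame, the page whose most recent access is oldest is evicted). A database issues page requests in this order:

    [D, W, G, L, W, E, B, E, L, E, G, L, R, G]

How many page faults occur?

7

D → fault, frames (D)
W → fault, frames (D W)
G → fault, frames (D W G)
L → fault, frames (D W G L)
W → hit
E → fault, frames (D G L W E)
B → fault, evict D, frames (G L W E B)
E → hit
L → hit
E → hit
G → hit
L → hit
R → fault, evict W, frames (B E G L R)
G → hit
Page faults: 7.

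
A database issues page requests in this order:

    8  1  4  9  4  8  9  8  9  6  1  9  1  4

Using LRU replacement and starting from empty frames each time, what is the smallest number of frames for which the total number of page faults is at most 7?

f=1: 14 faults
f=2: 10 faults
f=3: 8 faults
f=4: 7 faults
f=5: 5 faults
Smallest f with faults ≤ 7 is 4.

4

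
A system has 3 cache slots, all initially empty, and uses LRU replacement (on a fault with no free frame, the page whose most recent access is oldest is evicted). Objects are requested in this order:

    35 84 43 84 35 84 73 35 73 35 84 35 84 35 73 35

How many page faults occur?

4

35: fault, frames (35)
84: fault, frames (35 84)
43: fault, frames (35 84 43)
84: hit
35: hit
84: hit
73: fault, evict 43, frames (35 84 73)
35: hit
73: hit
35: hit
84: hit
35: hit
84: hit
35: hit
73: hit
35: hit
Page faults: 4.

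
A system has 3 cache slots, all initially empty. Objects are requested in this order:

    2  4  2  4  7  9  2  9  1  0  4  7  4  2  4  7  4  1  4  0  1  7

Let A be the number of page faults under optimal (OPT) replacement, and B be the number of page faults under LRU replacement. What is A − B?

Under OPT: F F . . F F . . F F . F . . . . . F . F . . → 9 faults.
Under LRU: F F . . F F F . F F F F . F . . . F . F . F → 13 faults.
A − B = 9 − 13 = -4.

-4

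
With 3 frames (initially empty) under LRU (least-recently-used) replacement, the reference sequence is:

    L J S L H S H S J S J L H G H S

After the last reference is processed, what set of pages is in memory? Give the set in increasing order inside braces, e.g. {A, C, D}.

L → fault, frames [L]
J → fault, frames [L, J]
S → fault, frames [L, J, S]
L → hit
H → fault, evict J, frames [S, L, H]
S → hit
H → hit
S → hit
J → fault, evict L, frames [H, S, J]
S → hit
J → hit
L → fault, evict H, frames [S, J, L]
H → fault, evict S, frames [J, L, H]
G → fault, evict J, frames [L, H, G]
H → hit
S → fault, evict L, frames [G, H, S]

{G, H, S}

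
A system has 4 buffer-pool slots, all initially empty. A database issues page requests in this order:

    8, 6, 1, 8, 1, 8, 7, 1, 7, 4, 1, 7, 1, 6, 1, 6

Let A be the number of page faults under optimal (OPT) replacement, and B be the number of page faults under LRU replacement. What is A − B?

-1

Under OPT: F F F . . . F . . F . . . . . . → 5 faults.
Under LRU: F F F . . . F . . F . . . F . . → 6 faults.
A − B = 5 − 6 = -1.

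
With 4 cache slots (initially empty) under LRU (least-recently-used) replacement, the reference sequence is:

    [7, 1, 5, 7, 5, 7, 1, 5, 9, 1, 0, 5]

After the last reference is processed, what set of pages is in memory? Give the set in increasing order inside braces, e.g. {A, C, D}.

7 → miss, frames {7}
1 → miss, frames {7,1}
5 → miss, frames {7,1,5}
7 → hit
5 → hit
7 → hit
1 → hit
5 → hit
9 → miss, frames {7,1,5,9}
1 → hit
0 → miss, evict 7, frames {5,9,1,0}
5 → hit

{0, 1, 5, 9}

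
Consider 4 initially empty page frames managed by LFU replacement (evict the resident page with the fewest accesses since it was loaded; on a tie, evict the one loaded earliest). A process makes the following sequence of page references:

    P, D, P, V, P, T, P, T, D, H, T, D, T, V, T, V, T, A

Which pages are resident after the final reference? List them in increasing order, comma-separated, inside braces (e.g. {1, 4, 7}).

P -> miss, frames (P)
D -> miss, frames (P D)
P -> hit
V -> miss, frames (P D V)
P -> hit
T -> miss, frames (P D V T)
P -> hit
T -> hit
D -> hit
H -> miss, evict V, frames (P D T H)
T -> hit
D -> hit
T -> hit
V -> miss, evict H, frames (P D T V)
T -> hit
V -> hit
T -> hit
A -> miss, evict V, frames (P D T A)

{A, D, P, T}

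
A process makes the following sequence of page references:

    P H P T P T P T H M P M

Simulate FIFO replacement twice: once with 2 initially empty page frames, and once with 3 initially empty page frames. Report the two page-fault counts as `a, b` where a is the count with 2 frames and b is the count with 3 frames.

2 frames: F F . F F . . . F F F . → 7 faults.
3 frames: F F . F . . . . . F F . → 5 faults.
5 < 7: adding a frame reduced faults, as is typical.

7, 5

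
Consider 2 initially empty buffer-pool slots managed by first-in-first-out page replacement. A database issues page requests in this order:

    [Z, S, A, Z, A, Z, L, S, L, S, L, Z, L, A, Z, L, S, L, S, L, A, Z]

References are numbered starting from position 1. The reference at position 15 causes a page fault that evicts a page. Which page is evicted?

L

pos 1: Z -> miss, frames {Z}
pos 2: S -> miss, frames {Z,S}
pos 3: A -> miss, evict Z, frames {S,A}
pos 4: Z -> miss, evict S, frames {A,Z}
pos 5: A -> hit
pos 6: Z -> hit
pos 7: L -> miss, evict A, frames {Z,L}
pos 8: S -> miss, evict Z, frames {L,S}
pos 9: L -> hit
pos 10: S -> hit
pos 11: L -> hit
pos 12: Z -> miss, evict L, frames {S,Z}
pos 13: L -> miss, evict S, frames {Z,L}
pos 14: A -> miss, evict Z, frames {L,A}
pos 15: Z -> miss, evict L, frames {A,Z}
At position 15, page L is evicted.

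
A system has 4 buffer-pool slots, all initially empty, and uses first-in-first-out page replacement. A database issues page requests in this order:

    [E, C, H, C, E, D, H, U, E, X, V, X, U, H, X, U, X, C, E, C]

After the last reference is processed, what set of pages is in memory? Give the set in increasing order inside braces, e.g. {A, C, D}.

{C, E, H, U}

E: fault, frames (E)
C: fault, frames (E C)
H: fault, frames (E C H)
C: hit
E: hit
D: fault, frames (E C H D)
H: hit
U: fault, evict E, frames (C H D U)
E: fault, evict C, frames (H D U E)
X: fault, evict H, frames (D U E X)
V: fault, evict D, frames (U E X V)
X: hit
U: hit
H: fault, evict U, frames (E X V H)
X: hit
U: fault, evict E, frames (X V H U)
X: hit
C: fault, evict X, frames (V H U C)
E: fault, evict V, frames (H U C E)
C: hit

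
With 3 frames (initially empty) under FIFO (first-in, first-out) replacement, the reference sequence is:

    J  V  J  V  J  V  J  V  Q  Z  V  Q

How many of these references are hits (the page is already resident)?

8

J: miss, frames {J}
V: miss, frames {J,V}
J: hit
V: hit
J: hit
V: hit
J: hit
V: hit
Q: miss, frames {J,V,Q}
Z: miss, evict J, frames {V,Q,Z}
V: hit
Q: hit
Hits: 8.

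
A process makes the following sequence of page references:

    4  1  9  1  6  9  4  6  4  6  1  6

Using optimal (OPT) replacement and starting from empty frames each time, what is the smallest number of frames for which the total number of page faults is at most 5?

3

f=1: 12 faults
f=2: 6 faults
f=3: 5 faults
f=4: 4 faults
Smallest f with faults ≤ 5 is 3.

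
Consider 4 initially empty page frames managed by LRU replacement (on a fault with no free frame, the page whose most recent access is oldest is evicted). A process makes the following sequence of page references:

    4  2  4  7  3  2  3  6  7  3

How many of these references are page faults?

4: miss, frames [4]
2: miss, frames [4, 2]
4: hit
7: miss, frames [2, 4, 7]
3: miss, frames [2, 4, 7, 3]
2: hit
3: hit
6: miss, evict 4, frames [7, 2, 3, 6]
7: hit
3: hit
Page faults: 5.

5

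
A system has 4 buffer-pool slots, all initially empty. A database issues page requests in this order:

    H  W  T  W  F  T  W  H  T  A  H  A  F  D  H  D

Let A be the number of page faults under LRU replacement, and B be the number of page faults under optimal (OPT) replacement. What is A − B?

1

Under LRU: F F F . F . . . . F . . F F . . → 7 faults.
Under OPT: F F F . F . . . . F . . . F . . → 6 faults.
A − B = 7 − 6 = 1.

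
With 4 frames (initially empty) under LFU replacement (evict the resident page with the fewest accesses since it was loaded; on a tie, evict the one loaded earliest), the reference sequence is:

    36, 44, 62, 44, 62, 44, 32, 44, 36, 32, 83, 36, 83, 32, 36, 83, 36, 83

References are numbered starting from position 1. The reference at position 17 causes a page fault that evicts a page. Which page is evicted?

pos 1: 36: miss, frames [36]
pos 2: 44: miss, frames [36, 44]
pos 3: 62: miss, frames [36, 44, 62]
pos 4: 44: hit
pos 5: 62: hit
pos 6: 44: hit
pos 7: 32: miss, frames [36, 44, 62, 32]
pos 8: 44: hit
pos 9: 36: hit
pos 10: 32: hit
pos 11: 83: miss, evict 36, frames [44, 62, 32, 83]
pos 12: 36: miss, evict 83, frames [44, 62, 32, 36]
pos 13: 83: miss, evict 36, frames [44, 62, 32, 83]
pos 14: 32: hit
pos 15: 36: miss, evict 83, frames [44, 62, 32, 36]
pos 16: 83: miss, evict 36, frames [44, 62, 32, 83]
pos 17: 36: miss, evict 83, frames [44, 62, 32, 36]
At position 17, page 83 is evicted.

83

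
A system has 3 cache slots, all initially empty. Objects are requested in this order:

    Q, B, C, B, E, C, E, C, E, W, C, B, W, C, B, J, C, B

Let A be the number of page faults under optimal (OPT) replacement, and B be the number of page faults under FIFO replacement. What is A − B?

-2

Under OPT: F F F . F . . . . F . . . . . F . . → 6 faults.
Under FIFO: F F F . F . . . . F . F . F . F . . → 8 faults.
A − B = 6 − 8 = -2.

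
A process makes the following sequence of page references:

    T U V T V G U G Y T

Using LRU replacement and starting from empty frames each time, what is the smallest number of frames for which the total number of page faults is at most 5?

5

f=1: 10 faults
f=2: 8 faults
f=3: 7 faults
f=4: 6 faults
f=5: 5 faults
Smallest f with faults ≤ 5 is 5.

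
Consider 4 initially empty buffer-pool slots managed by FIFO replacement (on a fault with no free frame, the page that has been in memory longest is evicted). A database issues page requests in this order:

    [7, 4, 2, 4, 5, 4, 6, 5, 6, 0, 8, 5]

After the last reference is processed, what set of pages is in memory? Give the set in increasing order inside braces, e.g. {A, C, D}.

{0, 5, 6, 8}

7 → fault, frames [7]
4 → fault, frames [7, 4]
2 → fault, frames [7, 4, 2]
4 → hit
5 → fault, frames [7, 4, 2, 5]
4 → hit
6 → fault, evict 7, frames [4, 2, 5, 6]
5 → hit
6 → hit
0 → fault, evict 4, frames [2, 5, 6, 0]
8 → fault, evict 2, frames [5, 6, 0, 8]
5 → hit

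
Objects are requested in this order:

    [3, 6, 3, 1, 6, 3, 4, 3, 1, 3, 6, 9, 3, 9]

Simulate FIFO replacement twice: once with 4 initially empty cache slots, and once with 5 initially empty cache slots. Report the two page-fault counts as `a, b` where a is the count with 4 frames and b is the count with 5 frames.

4 frames: F F . F . . F . . . . F F . → 6 faults.
5 frames: F F . F . . F . . . . F . . → 5 faults.
5 < 6: adding a frame reduced faults, as is typical.

6, 5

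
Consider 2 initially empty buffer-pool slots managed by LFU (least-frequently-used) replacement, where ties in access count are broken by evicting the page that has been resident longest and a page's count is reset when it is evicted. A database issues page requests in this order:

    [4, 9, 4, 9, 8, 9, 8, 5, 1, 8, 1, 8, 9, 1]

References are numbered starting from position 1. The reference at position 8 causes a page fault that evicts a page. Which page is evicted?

8

pos 1: 4: miss, frames {4}
pos 2: 9: miss, frames {4,9}
pos 3: 4: hit
pos 4: 9: hit
pos 5: 8: miss, evict 4, frames {9,8}
pos 6: 9: hit
pos 7: 8: hit
pos 8: 5: miss, evict 8, frames {9,5}
At position 8, page 8 is evicted.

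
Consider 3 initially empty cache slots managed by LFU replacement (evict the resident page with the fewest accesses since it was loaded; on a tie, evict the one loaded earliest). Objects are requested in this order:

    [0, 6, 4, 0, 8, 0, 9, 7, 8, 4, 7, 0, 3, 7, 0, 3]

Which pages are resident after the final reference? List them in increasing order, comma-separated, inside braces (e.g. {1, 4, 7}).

0 → miss, frames {0}
6 → miss, frames {0,6}
4 → miss, frames {0,6,4}
0 → hit
8 → miss, evict 6, frames {0,4,8}
0 → hit
9 → miss, evict 4, frames {0,8,9}
7 → miss, evict 8, frames {0,9,7}
8 → miss, evict 9, frames {0,7,8}
4 → miss, evict 7, frames {0,8,4}
7 → miss, evict 8, frames {0,4,7}
0 → hit
3 → miss, evict 4, frames {0,7,3}
7 → hit
0 → hit
3 → hit

{0, 3, 7}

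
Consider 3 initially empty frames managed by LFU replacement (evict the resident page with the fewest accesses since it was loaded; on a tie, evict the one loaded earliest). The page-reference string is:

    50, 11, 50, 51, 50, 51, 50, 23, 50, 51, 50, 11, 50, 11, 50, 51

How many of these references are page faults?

50: fault, frames {50}
11: fault, frames {50,11}
50: hit
51: fault, frames {50,11,51}
50: hit
51: hit
50: hit
23: fault, evict 11, frames {50,51,23}
50: hit
51: hit
50: hit
11: fault, evict 23, frames {50,51,11}
50: hit
11: hit
50: hit
51: hit
Page faults: 5.

5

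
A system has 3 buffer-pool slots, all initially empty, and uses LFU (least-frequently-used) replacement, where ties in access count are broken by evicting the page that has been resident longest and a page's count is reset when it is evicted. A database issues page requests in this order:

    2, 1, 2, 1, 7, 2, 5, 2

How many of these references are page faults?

2 -> miss, frames [2]
1 -> miss, frames [2, 1]
2 -> hit
1 -> hit
7 -> miss, frames [2, 1, 7]
2 -> hit
5 -> miss, evict 7, frames [2, 1, 5]
2 -> hit
Page faults: 4.

4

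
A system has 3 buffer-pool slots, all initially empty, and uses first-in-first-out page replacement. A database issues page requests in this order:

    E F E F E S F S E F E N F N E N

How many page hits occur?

11

E -> miss, frames (E)
F -> miss, frames (E F)
E -> hit
F -> hit
E -> hit
S -> miss, frames (E F S)
F -> hit
S -> hit
E -> hit
F -> hit
E -> hit
N -> miss, evict E, frames (F S N)
F -> hit
N -> hit
E -> miss, evict F, frames (S N E)
N -> hit
Hits: 11.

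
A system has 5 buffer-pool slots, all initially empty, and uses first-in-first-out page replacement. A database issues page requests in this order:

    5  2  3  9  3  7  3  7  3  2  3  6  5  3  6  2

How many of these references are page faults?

8

5 → miss, frames [5]
2 → miss, frames [5, 2]
3 → miss, frames [5, 2, 3]
9 → miss, frames [5, 2, 3, 9]
3 → hit
7 → miss, frames [5, 2, 3, 9, 7]
3 → hit
7 → hit
3 → hit
2 → hit
3 → hit
6 → miss, evict 5, frames [2, 3, 9, 7, 6]
5 → miss, evict 2, frames [3, 9, 7, 6, 5]
3 → hit
6 → hit
2 → miss, evict 3, frames [9, 7, 6, 5, 2]
Page faults: 8.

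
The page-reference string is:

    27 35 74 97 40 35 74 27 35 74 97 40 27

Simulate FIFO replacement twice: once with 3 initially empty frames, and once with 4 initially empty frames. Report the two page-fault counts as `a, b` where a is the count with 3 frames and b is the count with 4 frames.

10, 11

3 frames: F F F F F F F F . . F F . → 10 faults.
4 frames: F F F F F . . F F F F F F → 11 faults.
11 > 10: adding a frame increased faults — Belady's anomaly.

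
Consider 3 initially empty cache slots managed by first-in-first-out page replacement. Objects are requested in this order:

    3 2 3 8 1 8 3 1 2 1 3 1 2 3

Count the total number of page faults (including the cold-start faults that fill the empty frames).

6

3 -> fault, frames (3)
2 -> fault, frames (3 2)
3 -> hit
8 -> fault, frames (3 2 8)
1 -> fault, evict 3, frames (2 8 1)
8 -> hit
3 -> fault, evict 2, frames (8 1 3)
1 -> hit
2 -> fault, evict 8, frames (1 3 2)
1 -> hit
3 -> hit
1 -> hit
2 -> hit
3 -> hit
Page faults: 6.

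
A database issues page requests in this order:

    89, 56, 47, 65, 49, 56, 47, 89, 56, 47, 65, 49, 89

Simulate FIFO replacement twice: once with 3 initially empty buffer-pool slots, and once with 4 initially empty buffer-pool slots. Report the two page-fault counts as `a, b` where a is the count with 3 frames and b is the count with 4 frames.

3 frames: F F F F F F F F . . F F . → 10 faults.
4 frames: F F F F F . . F F F F F F → 11 faults.
11 > 10: adding a frame increased faults — Belady's anomaly.

10, 11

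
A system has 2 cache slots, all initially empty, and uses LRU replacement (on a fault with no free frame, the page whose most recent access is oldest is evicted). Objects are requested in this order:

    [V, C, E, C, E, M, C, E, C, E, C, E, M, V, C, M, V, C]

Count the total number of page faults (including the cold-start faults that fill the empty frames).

V → fault, frames [V]
C → fault, frames [V, C]
E → fault, evict V, frames [C, E]
C → hit
E → hit
M → fault, evict C, frames [E, M]
C → fault, evict E, frames [M, C]
E → fault, evict M, frames [C, E]
C → hit
E → hit
C → hit
E → hit
M → fault, evict C, frames [E, M]
V → fault, evict E, frames [M, V]
C → fault, evict M, frames [V, C]
M → fault, evict V, frames [C, M]
V → fault, evict C, frames [M, V]
C → fault, evict M, frames [V, C]
Page faults: 12.

12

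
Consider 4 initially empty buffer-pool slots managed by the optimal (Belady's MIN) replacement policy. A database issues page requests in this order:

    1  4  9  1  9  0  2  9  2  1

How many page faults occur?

1: miss, frames (1)
4: miss, frames (1 4)
9: miss, frames (1 4 9)
1: hit
9: hit
0: miss, frames (1 4 9 0)
2: miss, evict 0, frames (1 4 9 2)
9: hit
2: hit
1: hit
Page faults: 5.

5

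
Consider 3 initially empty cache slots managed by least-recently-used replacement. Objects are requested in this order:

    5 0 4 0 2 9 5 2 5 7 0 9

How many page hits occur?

3

5 -> fault, frames [5]
0 -> fault, frames [5, 0]
4 -> fault, frames [5, 0, 4]
0 -> hit
2 -> fault, evict 5, frames [4, 0, 2]
9 -> fault, evict 4, frames [0, 2, 9]
5 -> fault, evict 0, frames [2, 9, 5]
2 -> hit
5 -> hit
7 -> fault, evict 9, frames [2, 5, 7]
0 -> fault, evict 2, frames [5, 7, 0]
9 -> fault, evict 5, frames [7, 0, 9]
Hits: 3.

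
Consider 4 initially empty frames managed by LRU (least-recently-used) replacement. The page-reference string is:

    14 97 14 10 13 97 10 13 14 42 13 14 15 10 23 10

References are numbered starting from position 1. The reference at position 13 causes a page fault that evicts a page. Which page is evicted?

10

pos 1: 14 -> miss, frames {14}
pos 2: 97 -> miss, frames {14,97}
pos 3: 14 -> hit
pos 4: 10 -> miss, frames {97,14,10}
pos 5: 13 -> miss, frames {97,14,10,13}
pos 6: 97 -> hit
pos 7: 10 -> hit
pos 8: 13 -> hit
pos 9: 14 -> hit
pos 10: 42 -> miss, evict 97, frames {10,13,14,42}
pos 11: 13 -> hit
pos 12: 14 -> hit
pos 13: 15 -> miss, evict 10, frames {42,13,14,15}
At position 13, page 10 is evicted.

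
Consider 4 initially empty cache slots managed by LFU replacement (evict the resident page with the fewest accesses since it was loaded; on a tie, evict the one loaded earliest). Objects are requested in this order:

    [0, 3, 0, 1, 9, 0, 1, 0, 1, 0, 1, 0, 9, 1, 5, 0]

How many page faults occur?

5

0: fault, frames [0]
3: fault, frames [0, 3]
0: hit
1: fault, frames [0, 3, 1]
9: fault, frames [0, 3, 1, 9]
0: hit
1: hit
0: hit
1: hit
0: hit
1: hit
0: hit
9: hit
1: hit
5: fault, evict 3, frames [0, 1, 9, 5]
0: hit
Page faults: 5.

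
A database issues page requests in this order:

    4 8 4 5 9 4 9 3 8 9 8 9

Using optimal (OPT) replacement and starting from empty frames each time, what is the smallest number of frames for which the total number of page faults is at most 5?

3

f=1: 12 faults
f=2: 6 faults
f=3: 5 faults
f=4: 5 faults
f=5: 5 faults
Smallest f with faults ≤ 5 is 3.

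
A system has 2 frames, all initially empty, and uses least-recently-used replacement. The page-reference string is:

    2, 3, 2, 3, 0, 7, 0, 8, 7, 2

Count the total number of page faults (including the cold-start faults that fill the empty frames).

2 -> miss, frames (2)
3 -> miss, frames (2 3)
2 -> hit
3 -> hit
0 -> miss, evict 2, frames (3 0)
7 -> miss, evict 3, frames (0 7)
0 -> hit
8 -> miss, evict 7, frames (0 8)
7 -> miss, evict 0, frames (8 7)
2 -> miss, evict 8, frames (7 2)
Page faults: 7.

7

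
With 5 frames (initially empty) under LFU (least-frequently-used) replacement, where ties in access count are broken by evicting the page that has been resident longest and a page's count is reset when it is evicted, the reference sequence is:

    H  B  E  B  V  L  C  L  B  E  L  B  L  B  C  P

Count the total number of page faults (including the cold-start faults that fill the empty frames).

7

H -> fault, frames [H]
B -> fault, frames [H, B]
E -> fault, frames [H, B, E]
B -> hit
V -> fault, frames [H, B, E, V]
L -> fault, frames [H, B, E, V, L]
C -> fault, evict H, frames [B, E, V, L, C]
L -> hit
B -> hit
E -> hit
L -> hit
B -> hit
L -> hit
B -> hit
C -> hit
P -> fault, evict V, frames [B, E, L, C, P]
Page faults: 7.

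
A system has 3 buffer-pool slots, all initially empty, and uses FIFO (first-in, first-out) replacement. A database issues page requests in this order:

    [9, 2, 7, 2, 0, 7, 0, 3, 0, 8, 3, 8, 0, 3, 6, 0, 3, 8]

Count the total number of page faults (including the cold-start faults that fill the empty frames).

9 -> miss, frames (9)
2 -> miss, frames (9 2)
7 -> miss, frames (9 2 7)
2 -> hit
0 -> miss, evict 9, frames (2 7 0)
7 -> hit
0 -> hit
3 -> miss, evict 2, frames (7 0 3)
0 -> hit
8 -> miss, evict 7, frames (0 3 8)
3 -> hit
8 -> hit
0 -> hit
3 -> hit
6 -> miss, evict 0, frames (3 8 6)
0 -> miss, evict 3, frames (8 6 0)
3 -> miss, evict 8, frames (6 0 3)
8 -> miss, evict 6, frames (0 3 8)
Page faults: 10.

10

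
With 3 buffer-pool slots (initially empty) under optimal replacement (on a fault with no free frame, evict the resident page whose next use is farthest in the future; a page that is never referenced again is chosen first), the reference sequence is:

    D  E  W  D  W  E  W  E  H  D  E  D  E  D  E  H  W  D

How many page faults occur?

D: fault, frames (D)
E: fault, frames (D E)
W: fault, frames (D E W)
D: hit
W: hit
E: hit
W: hit
E: hit
H: fault, evict W, frames (D E H)
D: hit
E: hit
D: hit
E: hit
D: hit
E: hit
H: hit
W: fault, evict H, frames (D E W)
D: hit
Page faults: 5.

5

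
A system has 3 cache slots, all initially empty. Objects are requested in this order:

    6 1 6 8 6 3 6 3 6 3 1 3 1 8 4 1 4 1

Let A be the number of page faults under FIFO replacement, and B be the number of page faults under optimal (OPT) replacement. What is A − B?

Under FIFO: F F . F . F F . . . F . . F F . . . → 8 faults.
Under OPT: F F . F . F . . . . . . . F F . . . → 6 faults.
A − B = 8 − 6 = 2.

2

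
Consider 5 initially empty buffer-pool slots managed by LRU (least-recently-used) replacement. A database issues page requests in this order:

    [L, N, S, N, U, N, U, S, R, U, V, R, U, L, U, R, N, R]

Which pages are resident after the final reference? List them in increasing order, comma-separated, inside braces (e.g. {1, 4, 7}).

L -> fault, frames (L)
N -> fault, frames (L N)
S -> fault, frames (L N S)
N -> hit
U -> fault, frames (L S N U)
N -> hit
U -> hit
S -> hit
R -> fault, frames (L N U S R)
U -> hit
V -> fault, evict L, frames (N S R U V)
R -> hit
U -> hit
L -> fault, evict N, frames (S V R U L)
U -> hit
R -> hit
N -> fault, evict S, frames (V L U R N)
R -> hit

{L, N, R, U, V}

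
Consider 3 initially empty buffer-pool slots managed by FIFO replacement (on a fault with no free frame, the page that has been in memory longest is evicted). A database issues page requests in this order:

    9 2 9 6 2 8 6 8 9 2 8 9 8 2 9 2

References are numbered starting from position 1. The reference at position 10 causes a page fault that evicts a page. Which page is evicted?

pos 1: 9 -> fault, frames {9}
pos 2: 2 -> fault, frames {9,2}
pos 3: 9 -> hit
pos 4: 6 -> fault, frames {9,2,6}
pos 5: 2 -> hit
pos 6: 8 -> fault, evict 9, frames {2,6,8}
pos 7: 6 -> hit
pos 8: 8 -> hit
pos 9: 9 -> fault, evict 2, frames {6,8,9}
pos 10: 2 -> fault, evict 6, frames {8,9,2}
At position 10, page 6 is evicted.

6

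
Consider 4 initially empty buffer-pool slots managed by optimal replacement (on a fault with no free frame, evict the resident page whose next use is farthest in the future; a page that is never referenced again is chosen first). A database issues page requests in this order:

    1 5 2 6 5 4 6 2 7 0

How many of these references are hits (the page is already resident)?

1 -> miss, frames {1}
5 -> miss, frames {1,5}
2 -> miss, frames {1,5,2}
6 -> miss, frames {1,5,2,6}
5 -> hit
4 -> miss, evict 5, frames {1,2,6,4}
6 -> hit
2 -> hit
7 -> miss, evict 4, frames {1,2,6,7}
0 -> miss, evict 7, frames {1,2,6,0}
Hits: 3.

3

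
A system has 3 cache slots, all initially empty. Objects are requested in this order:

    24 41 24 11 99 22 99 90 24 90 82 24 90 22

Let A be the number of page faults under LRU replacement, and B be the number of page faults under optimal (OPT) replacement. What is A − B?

1

Under LRU: F F . F F F . F F . F . . F → 9 faults.
Under OPT: F F . F F F . F . . F . . F → 8 faults.
A − B = 9 − 8 = 1.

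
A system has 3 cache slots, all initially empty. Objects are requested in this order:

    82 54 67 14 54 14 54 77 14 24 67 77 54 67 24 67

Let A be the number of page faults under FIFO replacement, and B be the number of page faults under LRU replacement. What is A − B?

Under FIFO: F F F F . . . F . F F . F . . . → 8 faults.
Under LRU: F F F F . . . F . F F F F . F . → 10 faults.
A − B = 8 − 10 = -2.

-2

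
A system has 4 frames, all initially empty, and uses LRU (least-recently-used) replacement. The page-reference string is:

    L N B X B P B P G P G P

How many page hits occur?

6

L → fault, frames {L}
N → fault, frames {L,N}
B → fault, frames {L,N,B}
X → fault, frames {L,N,B,X}
B → hit
P → fault, evict L, frames {N,X,B,P}
B → hit
P → hit
G → fault, evict N, frames {X,B,P,G}
P → hit
G → hit
P → hit
Hits: 6.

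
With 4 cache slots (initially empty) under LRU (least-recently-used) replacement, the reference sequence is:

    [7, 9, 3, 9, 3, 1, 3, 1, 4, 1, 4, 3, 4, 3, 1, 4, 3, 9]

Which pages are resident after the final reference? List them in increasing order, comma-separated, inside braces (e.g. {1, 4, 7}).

7 → fault, frames [7]
9 → fault, frames [7, 9]
3 → fault, frames [7, 9, 3]
9 → hit
3 → hit
1 → fault, frames [7, 9, 3, 1]
3 → hit
1 → hit
4 → fault, evict 7, frames [9, 3, 1, 4]
1 → hit
4 → hit
3 → hit
4 → hit
3 → hit
1 → hit
4 → hit
3 → hit
9 → hit

{1, 3, 4, 9}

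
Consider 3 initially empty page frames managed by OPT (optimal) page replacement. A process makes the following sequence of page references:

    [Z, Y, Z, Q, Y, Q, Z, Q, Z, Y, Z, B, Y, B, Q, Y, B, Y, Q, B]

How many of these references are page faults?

Z → fault, frames (Z)
Y → fault, frames (Z Y)
Z → hit
Q → fault, frames (Z Y Q)
Y → hit
Q → hit
Z → hit
Q → hit
Z → hit
Y → hit
Z → hit
B → fault, evict Z, frames (Y Q B)
Y → hit
B → hit
Q → hit
Y → hit
B → hit
Y → hit
Q → hit
B → hit
Page faults: 4.

4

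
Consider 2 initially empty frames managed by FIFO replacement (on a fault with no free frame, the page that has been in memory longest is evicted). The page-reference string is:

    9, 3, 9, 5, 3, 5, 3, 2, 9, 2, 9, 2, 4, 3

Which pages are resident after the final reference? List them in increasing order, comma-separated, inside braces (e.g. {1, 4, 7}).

9 → miss, frames [9]
3 → miss, frames [9, 3]
9 → hit
5 → miss, evict 9, frames [3, 5]
3 → hit
5 → hit
3 → hit
2 → miss, evict 3, frames [5, 2]
9 → miss, evict 5, frames [2, 9]
2 → hit
9 → hit
2 → hit
4 → miss, evict 2, frames [9, 4]
3 → miss, evict 9, frames [4, 3]

{3, 4}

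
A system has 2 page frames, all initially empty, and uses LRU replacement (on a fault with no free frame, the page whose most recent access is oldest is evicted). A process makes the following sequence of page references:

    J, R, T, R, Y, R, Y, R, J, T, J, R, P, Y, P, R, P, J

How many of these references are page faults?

11

J -> miss, frames {J}
R -> miss, frames {J,R}
T -> miss, evict J, frames {R,T}
R -> hit
Y -> miss, evict T, frames {R,Y}
R -> hit
Y -> hit
R -> hit
J -> miss, evict Y, frames {R,J}
T -> miss, evict R, frames {J,T}
J -> hit
R -> miss, evict T, frames {J,R}
P -> miss, evict J, frames {R,P}
Y -> miss, evict R, frames {P,Y}
P -> hit
R -> miss, evict Y, frames {P,R}
P -> hit
J -> miss, evict R, frames {P,J}
Page faults: 11.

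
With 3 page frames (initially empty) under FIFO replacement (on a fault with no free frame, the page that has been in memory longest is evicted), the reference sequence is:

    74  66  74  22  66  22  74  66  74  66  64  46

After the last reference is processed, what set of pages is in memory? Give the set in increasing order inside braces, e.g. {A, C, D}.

74 -> fault, frames [74]
66 -> fault, frames [74, 66]
74 -> hit
22 -> fault, frames [74, 66, 22]
66 -> hit
22 -> hit
74 -> hit
66 -> hit
74 -> hit
66 -> hit
64 -> fault, evict 74, frames [66, 22, 64]
46 -> fault, evict 66, frames [22, 64, 46]

{22, 46, 64}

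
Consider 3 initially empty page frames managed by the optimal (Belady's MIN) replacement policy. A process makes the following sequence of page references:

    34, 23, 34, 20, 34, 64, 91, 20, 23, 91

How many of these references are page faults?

5

34 → fault, frames {34}
23 → fault, frames {34,23}
34 → hit
20 → fault, frames {34,23,20}
34 → hit
64 → fault, evict 34, frames {23,20,64}
91 → fault, evict 64, frames {23,20,91}
20 → hit
23 → hit
91 → hit
Page faults: 5.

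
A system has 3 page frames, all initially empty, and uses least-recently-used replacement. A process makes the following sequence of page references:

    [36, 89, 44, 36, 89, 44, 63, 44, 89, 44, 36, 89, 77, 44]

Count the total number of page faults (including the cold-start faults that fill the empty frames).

7

36: fault, frames [36]
89: fault, frames [36, 89]
44: fault, frames [36, 89, 44]
36: hit
89: hit
44: hit
63: fault, evict 36, frames [89, 44, 63]
44: hit
89: hit
44: hit
36: fault, evict 63, frames [89, 44, 36]
89: hit
77: fault, evict 44, frames [36, 89, 77]
44: fault, evict 36, frames [89, 77, 44]
Page faults: 7.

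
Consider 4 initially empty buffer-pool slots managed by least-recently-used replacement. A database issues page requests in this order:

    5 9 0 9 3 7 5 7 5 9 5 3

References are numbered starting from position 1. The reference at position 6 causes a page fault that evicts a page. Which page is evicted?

pos 1: 5 → miss, frames (5)
pos 2: 9 → miss, frames (5 9)
pos 3: 0 → miss, frames (5 9 0)
pos 4: 9 → hit
pos 5: 3 → miss, frames (5 0 9 3)
pos 6: 7 → miss, evict 5, frames (0 9 3 7)
At position 6, page 5 is evicted.

5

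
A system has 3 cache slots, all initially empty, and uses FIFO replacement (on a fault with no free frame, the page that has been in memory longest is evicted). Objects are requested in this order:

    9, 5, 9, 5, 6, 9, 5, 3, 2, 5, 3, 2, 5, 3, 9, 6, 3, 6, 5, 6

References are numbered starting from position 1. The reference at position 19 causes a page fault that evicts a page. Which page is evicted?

9

pos 1: 9 -> fault, frames [9]
pos 2: 5 -> fault, frames [9, 5]
pos 3: 9 -> hit
pos 4: 5 -> hit
pos 5: 6 -> fault, frames [9, 5, 6]
pos 6: 9 -> hit
pos 7: 5 -> hit
pos 8: 3 -> fault, evict 9, frames [5, 6, 3]
pos 9: 2 -> fault, evict 5, frames [6, 3, 2]
pos 10: 5 -> fault, evict 6, frames [3, 2, 5]
pos 11: 3 -> hit
pos 12: 2 -> hit
pos 13: 5 -> hit
pos 14: 3 -> hit
pos 15: 9 -> fault, evict 3, frames [2, 5, 9]
pos 16: 6 -> fault, evict 2, frames [5, 9, 6]
pos 17: 3 -> fault, evict 5, frames [9, 6, 3]
pos 18: 6 -> hit
pos 19: 5 -> fault, evict 9, frames [6, 3, 5]
At position 19, page 9 is evicted.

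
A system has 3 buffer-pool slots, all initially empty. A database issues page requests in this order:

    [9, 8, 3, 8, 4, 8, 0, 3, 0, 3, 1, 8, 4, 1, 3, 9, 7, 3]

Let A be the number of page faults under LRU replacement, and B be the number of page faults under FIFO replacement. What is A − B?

Under LRU: F F F . F . F F . . F F F . F F F . → 12 faults.
Under FIFO: F F F . F . F . . . F F F . F F F . → 11 faults.
A − B = 12 − 11 = 1.

1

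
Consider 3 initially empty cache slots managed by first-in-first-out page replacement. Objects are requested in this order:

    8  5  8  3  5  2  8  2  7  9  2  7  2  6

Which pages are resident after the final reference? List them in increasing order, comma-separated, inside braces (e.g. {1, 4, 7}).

{2, 6, 9}

8 -> miss, frames (8)
5 -> miss, frames (8 5)
8 -> hit
3 -> miss, frames (8 5 3)
5 -> hit
2 -> miss, evict 8, frames (5 3 2)
8 -> miss, evict 5, frames (3 2 8)
2 -> hit
7 -> miss, evict 3, frames (2 8 7)
9 -> miss, evict 2, frames (8 7 9)
2 -> miss, evict 8, frames (7 9 2)
7 -> hit
2 -> hit
6 -> miss, evict 7, frames (9 2 6)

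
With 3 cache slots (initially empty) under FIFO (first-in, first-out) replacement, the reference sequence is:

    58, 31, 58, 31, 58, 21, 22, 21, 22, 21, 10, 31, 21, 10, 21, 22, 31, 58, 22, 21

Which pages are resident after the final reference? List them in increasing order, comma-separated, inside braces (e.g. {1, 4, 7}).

{21, 22, 58}

58 → miss, frames (58)
31 → miss, frames (58 31)
58 → hit
31 → hit
58 → hit
21 → miss, frames (58 31 21)
22 → miss, evict 58, frames (31 21 22)
21 → hit
22 → hit
21 → hit
10 → miss, evict 31, frames (21 22 10)
31 → miss, evict 21, frames (22 10 31)
21 → miss, evict 22, frames (10 31 21)
10 → hit
21 → hit
22 → miss, evict 10, frames (31 21 22)
31 → hit
58 → miss, evict 31, frames (21 22 58)
22 → hit
21 → hit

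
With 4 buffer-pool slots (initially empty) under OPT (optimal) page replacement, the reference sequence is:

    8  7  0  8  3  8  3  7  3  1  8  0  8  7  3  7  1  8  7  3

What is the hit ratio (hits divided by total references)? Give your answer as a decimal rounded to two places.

8 -> fault, frames [8]
7 -> fault, frames [8, 7]
0 -> fault, frames [8, 7, 0]
8 -> hit
3 -> fault, frames [8, 7, 0, 3]
8 -> hit
3 -> hit
7 -> hit
3 -> hit
1 -> fault, evict 3, frames [8, 7, 0, 1]
8 -> hit
0 -> hit
8 -> hit
7 -> hit
3 -> fault, evict 0, frames [8, 7, 1, 3]
7 -> hit
1 -> hit
8 -> hit
7 -> hit
3 -> hit
Hits: 14 of 20 references → 14/20 = 0.7000.

0.70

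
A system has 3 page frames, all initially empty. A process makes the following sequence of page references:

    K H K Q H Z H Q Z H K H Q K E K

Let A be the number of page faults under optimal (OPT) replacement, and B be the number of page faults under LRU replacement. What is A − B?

Under OPT: F F . F . F . . . . F . . . F . → 6 faults.
Under LRU: F F . F . F . . . . F . F . F . → 7 faults.
A − B = 6 − 7 = -1.

-1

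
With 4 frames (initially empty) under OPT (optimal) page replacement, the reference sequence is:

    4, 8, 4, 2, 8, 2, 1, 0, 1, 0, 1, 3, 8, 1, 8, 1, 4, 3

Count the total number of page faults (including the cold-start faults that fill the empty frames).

4 -> fault, frames (4)
8 -> fault, frames (4 8)
4 -> hit
2 -> fault, frames (4 8 2)
8 -> hit
2 -> hit
1 -> fault, frames (4 8 2 1)
0 -> fault, evict 2, frames (4 8 1 0)
1 -> hit
0 -> hit
1 -> hit
3 -> fault, evict 0, frames (4 8 1 3)
8 -> hit
1 -> hit
8 -> hit
1 -> hit
4 -> hit
3 -> hit
Page faults: 6.

6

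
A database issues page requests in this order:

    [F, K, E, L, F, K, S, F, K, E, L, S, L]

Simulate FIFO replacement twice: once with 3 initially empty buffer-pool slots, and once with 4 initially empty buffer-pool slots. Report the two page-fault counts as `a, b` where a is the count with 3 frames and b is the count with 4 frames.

9, 10

3 frames: F F F F F F F . . F F . . → 9 faults.
4 frames: F F F F . . F F F F F F . → 10 faults.
10 > 9: adding a frame increased faults — Belady's anomaly.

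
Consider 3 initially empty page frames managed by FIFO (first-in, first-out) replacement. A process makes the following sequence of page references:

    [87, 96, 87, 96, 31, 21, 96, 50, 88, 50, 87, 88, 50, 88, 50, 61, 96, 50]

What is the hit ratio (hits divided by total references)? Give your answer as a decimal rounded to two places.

87 -> fault, frames (87)
96 -> fault, frames (87 96)
87 -> hit
96 -> hit
31 -> fault, frames (87 96 31)
21 -> fault, evict 87, frames (96 31 21)
96 -> hit
50 -> fault, evict 96, frames (31 21 50)
88 -> fault, evict 31, frames (21 50 88)
50 -> hit
87 -> fault, evict 21, frames (50 88 87)
88 -> hit
50 -> hit
88 -> hit
50 -> hit
61 -> fault, evict 50, frames (88 87 61)
96 -> fault, evict 88, frames (87 61 96)
50 -> fault, evict 87, frames (61 96 50)
Hits: 8 of 18 references → 8/18 = 0.4444.

0.44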